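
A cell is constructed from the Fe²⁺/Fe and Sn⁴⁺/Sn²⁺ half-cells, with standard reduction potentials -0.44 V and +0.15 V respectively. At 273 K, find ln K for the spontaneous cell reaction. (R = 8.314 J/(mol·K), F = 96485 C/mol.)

ln K = 50.2

E°_cell = +0.15 − (-0.44) = 0.59 V, with n = 2 electrons transferred.
At equilibrium E = 0, so the Nernst equation gives ln K = nFE°/RT = (2)(96485)(0.59)/((8.314)(273)) = 50.16.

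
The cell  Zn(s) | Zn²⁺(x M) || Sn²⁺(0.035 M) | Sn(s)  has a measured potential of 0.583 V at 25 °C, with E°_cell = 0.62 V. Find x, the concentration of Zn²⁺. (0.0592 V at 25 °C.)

0.62 M

From the Nernst equation, log Q = n(E° − E)/0.0592 = 2(0.62 − 0.583)/0.0592 = 1.250, so Q = 17.8.
With Q = [Zn²⁺]/[Sn²⁺] and the known concentrations, [Zn²⁺] in the numerator gives [Zn²⁺] = 0.62 M.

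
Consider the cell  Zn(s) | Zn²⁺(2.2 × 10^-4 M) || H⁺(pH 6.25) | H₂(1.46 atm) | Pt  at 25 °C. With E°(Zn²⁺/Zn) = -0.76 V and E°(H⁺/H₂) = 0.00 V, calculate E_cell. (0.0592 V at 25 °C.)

The hydrogen couple is the cathode, so E°_cell = 0.76 V; n = 2.
[H⁺] = 10^(−6.25) = 5.6 × 10^-7 M, and Q = [Zn²⁺]·P(H₂) / [H⁺]^2 = 1.02 × 10^9.
E = E° − (0.0592/2) log Q = 0.76 − (0.0592/2)(9.007) = 0.493 V.

0.49 V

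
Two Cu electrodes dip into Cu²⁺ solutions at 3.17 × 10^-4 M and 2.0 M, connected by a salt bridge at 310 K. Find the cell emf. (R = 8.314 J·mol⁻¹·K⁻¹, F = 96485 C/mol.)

0.12 V

Both half-cells are Cu²⁺/Cu, so E°_cell = 0. The concentrated side is the cathode; the cell reaction moves Cu²⁺ from high to low concentration with n = 2.
Q = [Cu²⁺]_dilute/[Cu²⁺]_conc = 3.17 × 10^-4/2.0 = 1.58 × 10^-4.
E = 0 − (RT/nF) ln Q = −((8.314×310)/(2×96485))(-8.750) = 0.1169 V.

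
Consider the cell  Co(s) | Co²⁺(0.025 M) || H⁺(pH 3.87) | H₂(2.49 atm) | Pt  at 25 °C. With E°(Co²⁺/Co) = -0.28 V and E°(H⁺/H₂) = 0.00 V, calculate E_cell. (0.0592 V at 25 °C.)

The hydrogen couple is the cathode, so E°_cell = 0.28 V; n = 2.
[H⁺] = 10^(−3.87) = 1.3 × 10^-4 M, and Q = [Co²⁺]·P(H₂) / [H⁺]^2 = 3.42 × 10^6.
E = E° − (0.0592/2) log Q = 0.28 − (0.0592/2)(6.534) = 0.087 V.

0.087 V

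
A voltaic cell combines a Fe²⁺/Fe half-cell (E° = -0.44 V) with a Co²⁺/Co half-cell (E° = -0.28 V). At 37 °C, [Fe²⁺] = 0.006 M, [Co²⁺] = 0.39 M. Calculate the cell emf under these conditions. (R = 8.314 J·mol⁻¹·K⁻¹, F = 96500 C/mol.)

0.216 V

The Co²⁺/Co couple has the higher reduction potential and acts as the cathode, so E°_cell = -0.28 − (-0.44) = 0.16 V.
Balancing electrons gives n = 2; the reaction quotient is Q = [Fe²⁺]/[Co²⁺] = 0.0154.
E = E° − (RT/nF) ln Q = 0.16 − (8.314×310)/(2×96500) × (-4.174) = 0.160 + 0.056 = 0.216 V.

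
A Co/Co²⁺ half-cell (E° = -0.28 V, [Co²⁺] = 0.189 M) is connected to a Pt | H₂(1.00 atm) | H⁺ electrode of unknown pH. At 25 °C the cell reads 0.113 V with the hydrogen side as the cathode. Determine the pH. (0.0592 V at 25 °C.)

E°_cell = 0.28 V and n = 2.
log Q = n(E° − E)/0.0592 = 2×(0.28 − 0.113)/0.0592 = 5.642.
With Q = [Co²⁺]·P(H₂) / [H⁺]^2, solving for [H⁺] gives log[H⁺] = -3.183, so pH = 3.18.

pH = 3.18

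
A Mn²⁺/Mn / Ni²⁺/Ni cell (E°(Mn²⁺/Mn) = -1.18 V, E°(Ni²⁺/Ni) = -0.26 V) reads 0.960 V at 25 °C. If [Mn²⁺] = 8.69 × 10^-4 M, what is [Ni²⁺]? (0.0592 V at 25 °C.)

0.02 M

From the Nernst equation, log Q = n(E° − E)/0.0592 = 2(0.92 − 0.960)/0.0592 = -1.351, so Q = 0.0445.
With Q = [Mn²⁺]/[Ni²⁺] and the known concentrations, [Ni²⁺] in the denominator gives [Ni²⁺] = 0.02 M.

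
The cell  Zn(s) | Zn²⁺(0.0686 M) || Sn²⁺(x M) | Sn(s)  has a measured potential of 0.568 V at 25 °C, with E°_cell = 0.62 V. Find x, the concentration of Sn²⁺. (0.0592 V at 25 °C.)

0.0012 M

From the Nernst equation, log Q = n(E° − E)/0.0592 = 2(0.62 − 0.568)/0.0592 = 1.757, so Q = 57.1.
With Q = [Zn²⁺]/[Sn²⁺] and the known concentrations, [Sn²⁺] in the denominator gives [Sn²⁺] = 0.0012 M.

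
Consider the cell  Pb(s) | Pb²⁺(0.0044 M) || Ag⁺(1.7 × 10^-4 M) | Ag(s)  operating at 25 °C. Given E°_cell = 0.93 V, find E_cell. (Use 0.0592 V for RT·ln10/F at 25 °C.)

Balancing electrons gives n = 2; the reaction quotient is Q = [Pb²⁺]/[Ag⁺]^2 = 1.52 × 10^5.
At 25 °C, E = E° − (0.0592/n) log Q = 0.93 − (0.0592/2)(5.183) = 0.930 − 0.153 = 0.777 V.

0.777 V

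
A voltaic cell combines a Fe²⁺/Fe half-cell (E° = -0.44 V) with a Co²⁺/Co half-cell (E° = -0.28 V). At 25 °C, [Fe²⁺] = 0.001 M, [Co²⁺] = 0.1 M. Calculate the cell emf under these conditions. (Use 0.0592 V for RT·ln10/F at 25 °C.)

The Co²⁺/Co couple has the higher reduction potential and acts as the cathode, so E°_cell = -0.28 − (-0.44) = 0.16 V.
Balancing electrons gives n = 2; the reaction quotient is Q = [Fe²⁺]/[Co²⁺] = 0.0100.
At 25 °C, E = E° − (0.0592/n) log Q = 0.16 − (0.0592/2)(-2.000) = 0.160 + 0.059 = 0.219 V.

0.219 V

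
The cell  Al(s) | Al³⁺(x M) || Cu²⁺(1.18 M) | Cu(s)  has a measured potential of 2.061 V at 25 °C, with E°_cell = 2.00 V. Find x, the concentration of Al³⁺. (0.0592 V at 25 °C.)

0.001 M

From the Nernst equation, log Q = n(E° − E)/0.0592 = 6(2.00 − 2.061)/0.0592 = -6.182, so Q = 6.57 × 10^-7.
With Q = [Al³⁺]^2/[Cu²⁺]^3 and the known concentrations, [Al³⁺]^2 in the numerator gives [Al³⁺] = 0.001 M.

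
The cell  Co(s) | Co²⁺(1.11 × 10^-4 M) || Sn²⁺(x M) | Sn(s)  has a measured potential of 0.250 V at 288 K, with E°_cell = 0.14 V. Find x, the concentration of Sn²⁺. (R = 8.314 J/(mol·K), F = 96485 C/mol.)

0.79 M

From the Nernst equation, ln Q = nF(E° − E)/RT = 2×96485×(0.14 − 0.250)/(8.314×288) = -8.865, so Q = 1.41 × 10^-4.
With Q = [Co²⁺]/[Sn²⁺] and the known concentrations, [Sn²⁺] in the denominator gives [Sn²⁺] = 0.79 M.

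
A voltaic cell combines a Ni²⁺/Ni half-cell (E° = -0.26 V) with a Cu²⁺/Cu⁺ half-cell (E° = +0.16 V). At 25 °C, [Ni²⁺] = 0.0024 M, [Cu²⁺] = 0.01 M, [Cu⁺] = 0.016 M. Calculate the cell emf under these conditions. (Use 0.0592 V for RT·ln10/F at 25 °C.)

0.485 V

The Cu²⁺/Cu⁺ couple has the higher reduction potential and acts as the cathode, so E°_cell = +0.16 − (-0.26) = 0.42 V.
Balancing electrons gives n = 2; the reaction quotient is Q = [Ni²⁺]·[Cu⁺]^2/[Cu²⁺]^2 = 0.00614.
At 25 °C, E = E° − (0.0592/n) log Q = 0.42 − (0.0592/2)(-2.212) = 0.420 + 0.065 = 0.485 V.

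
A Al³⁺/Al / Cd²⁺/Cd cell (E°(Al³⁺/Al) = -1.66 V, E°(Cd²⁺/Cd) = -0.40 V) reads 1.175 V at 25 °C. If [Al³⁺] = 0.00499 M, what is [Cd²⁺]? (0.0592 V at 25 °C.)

3.9 × 10^-5 M

From the Nernst equation, log Q = n(E° − E)/0.0592 = 6(1.26 − 1.175)/0.0592 = 8.615, so Q = 4.12 × 10^8.
With Q = [Al³⁺]^2/[Cd²⁺]^3 and the known concentrations, [Cd²⁺]^3 in the denominator gives [Cd²⁺] = 3.9 × 10^-5 M.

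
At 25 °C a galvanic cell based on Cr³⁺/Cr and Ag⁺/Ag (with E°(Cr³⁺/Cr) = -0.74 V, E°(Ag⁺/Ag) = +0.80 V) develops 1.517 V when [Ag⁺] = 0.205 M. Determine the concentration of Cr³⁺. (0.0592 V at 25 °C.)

From the Nernst equation, log Q = n(E° − E)/0.0592 = 3(1.54 − 1.517)/0.0592 = 1.166, so Q = 14.6.
With Q = [Cr³⁺]/[Ag⁺]^3 and the known concentrations, [Cr³⁺] in the numerator gives [Cr³⁺] = 0.13 M.

0.13 M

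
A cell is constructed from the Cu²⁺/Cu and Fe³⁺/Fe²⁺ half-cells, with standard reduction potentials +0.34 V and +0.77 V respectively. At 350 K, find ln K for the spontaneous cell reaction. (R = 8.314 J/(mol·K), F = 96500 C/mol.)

ln K = 28.5

E°_cell = +0.77 − (+0.34) = 0.43 V, with n = 2 electrons transferred.
At equilibrium E = 0, so the Nernst equation gives ln K = nFE°/RT = (2)(96500)(0.43)/((8.314)(350)) = 28.52.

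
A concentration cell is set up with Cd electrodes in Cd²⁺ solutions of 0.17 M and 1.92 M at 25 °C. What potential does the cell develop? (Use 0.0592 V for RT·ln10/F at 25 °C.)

0.031 V

Both half-cells are Cd²⁺/Cd, so E°_cell = 0. The concentrated side is the cathode; the cell reaction moves Cd²⁺ from high to low concentration with n = 2.
Q = [Cd²⁺]_dilute/[Cd²⁺]_conc = 0.17/1.92 = 0.0885.
E = 0 − (0.0592/2) log Q = −(0.0592/2)(-1.053) = 0.0312 V.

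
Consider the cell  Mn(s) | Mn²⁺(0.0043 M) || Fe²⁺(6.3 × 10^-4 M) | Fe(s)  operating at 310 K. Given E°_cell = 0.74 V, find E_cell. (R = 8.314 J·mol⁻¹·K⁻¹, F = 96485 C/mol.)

Balancing electrons gives n = 2; the reaction quotient is Q = [Mn²⁺]/[Fe²⁺] = 6.83.
E = E° − (RT/nF) ln Q = 0.74 − (8.314×310)/(2×96485) × (1.921) = 0.740 − 0.026 = 0.714 V.

0.714 V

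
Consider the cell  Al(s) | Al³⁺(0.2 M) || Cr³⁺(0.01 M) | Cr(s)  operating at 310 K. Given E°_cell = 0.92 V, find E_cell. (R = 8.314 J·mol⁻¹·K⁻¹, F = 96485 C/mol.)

Balancing electrons gives n = 3; the reaction quotient is Q = [Al³⁺]/[Cr³⁺] = 20.0.
E = E° − (RT/nF) ln Q = 0.92 − (8.314×310)/(3×96485) × (2.996) = 0.920 − 0.027 = 0.893 V.

0.893 V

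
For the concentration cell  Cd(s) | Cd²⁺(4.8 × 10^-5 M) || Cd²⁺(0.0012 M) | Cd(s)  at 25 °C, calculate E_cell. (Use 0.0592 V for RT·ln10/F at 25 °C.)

Both half-cells are Cd²⁺/Cd, so E°_cell = 0. The concentrated side is the cathode; the cell reaction moves Cd²⁺ from high to low concentration with n = 2.
Q = [Cd²⁺]_dilute/[Cd²⁺]_conc = 4.8 × 10^-5/0.0012 = 0.0400.
E = 0 − (0.0592/2) log Q = −(0.0592/2)(-1.398) = 0.0414 V.

0.041 V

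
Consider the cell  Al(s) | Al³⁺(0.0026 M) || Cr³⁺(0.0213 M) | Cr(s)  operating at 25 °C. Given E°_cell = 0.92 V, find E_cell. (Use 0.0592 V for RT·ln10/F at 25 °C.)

Balancing electrons gives n = 3; the reaction quotient is Q = [Al³⁺]/[Cr³⁺] = 0.122.
At 25 °C, E = E° − (0.0592/n) log Q = 0.92 − (0.0592/3)(-0.913) = 0.920 + 0.018 = 0.938 V.

0.938 V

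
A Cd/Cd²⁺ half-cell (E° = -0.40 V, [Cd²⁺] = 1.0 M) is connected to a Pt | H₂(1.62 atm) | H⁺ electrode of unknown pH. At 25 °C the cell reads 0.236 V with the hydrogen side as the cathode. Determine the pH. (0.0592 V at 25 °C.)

E°_cell = 0.40 V and n = 2.
log Q = n(E° − E)/0.0592 = 2×(0.40 − 0.236)/0.0592 = 5.541.
With Q = [Cd²⁺]·P(H₂) / [H⁺]^2, solving for [H⁺] gives log[H⁺] = -2.666, so pH = 2.67.

pH = 2.67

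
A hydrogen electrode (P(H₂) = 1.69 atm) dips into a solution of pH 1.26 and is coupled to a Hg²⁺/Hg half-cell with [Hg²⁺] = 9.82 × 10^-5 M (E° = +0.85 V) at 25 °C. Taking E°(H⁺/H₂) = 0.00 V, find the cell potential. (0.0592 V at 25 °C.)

0.81 V

The Hg²⁺/Hg couple is the cathode, so E°_cell = 0.85 V; n = 2.
[H⁺] = 10^(−1.26) = 0.055 M, and Q = [H⁺]^2 / ([Hg²⁺]·P(H₂)) = 18.2.
E = E° − (0.0592/2) log Q = 0.85 − (0.0592/2)(1.260) = 0.813 V.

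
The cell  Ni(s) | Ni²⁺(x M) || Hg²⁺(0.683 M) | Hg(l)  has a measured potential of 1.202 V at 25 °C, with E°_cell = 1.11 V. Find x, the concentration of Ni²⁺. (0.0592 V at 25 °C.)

5.3 × 10^-4 M

From the Nernst equation, log Q = n(E° − E)/0.0592 = 2(1.11 − 1.202)/0.0592 = -3.108, so Q = 7.8 × 10^-4.
With Q = [Ni²⁺]/[Hg²⁺] and the known concentrations, [Ni²⁺] in the numerator gives [Ni²⁺] = 5.3 × 10^-4 M.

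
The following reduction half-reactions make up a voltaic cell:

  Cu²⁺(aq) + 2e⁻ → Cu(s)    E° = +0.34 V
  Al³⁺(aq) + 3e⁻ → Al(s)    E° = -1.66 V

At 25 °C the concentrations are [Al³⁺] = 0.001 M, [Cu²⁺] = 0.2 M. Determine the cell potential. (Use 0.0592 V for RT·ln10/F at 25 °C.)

The Cu²⁺/Cu couple has the higher reduction potential and acts as the cathode, so E°_cell = +0.34 − (-1.66) = 2.00 V.
Balancing electrons gives n = 6; the reaction quotient is Q = [Al³⁺]^2/[Cu²⁺]^3 = 1.25 × 10^-4.
At 25 °C, E = E° − (0.0592/n) log Q = 2.00 − (0.0592/6)(-3.903) = 2.000 + 0.039 = 2.039 V.

2.04 V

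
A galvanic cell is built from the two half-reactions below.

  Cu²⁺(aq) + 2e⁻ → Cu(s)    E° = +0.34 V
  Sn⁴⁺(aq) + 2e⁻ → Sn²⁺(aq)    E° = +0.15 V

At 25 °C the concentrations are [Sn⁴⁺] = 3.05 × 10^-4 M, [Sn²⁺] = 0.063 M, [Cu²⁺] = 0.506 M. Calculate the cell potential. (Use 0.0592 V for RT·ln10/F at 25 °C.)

The Cu²⁺/Cu couple has the higher reduction potential and acts as the cathode, so E°_cell = +0.34 − (+0.15) = 0.19 V.
Balancing electrons gives n = 2; the reaction quotient is Q = [Sn⁴⁺]/([Sn²⁺]·[Cu²⁺]) = 0.00957.
At 25 °C, E = E° − (0.0592/n) log Q = 0.19 − (0.0592/2)(-2.019) = 0.190 + 0.060 = 0.250 V.

0.250 V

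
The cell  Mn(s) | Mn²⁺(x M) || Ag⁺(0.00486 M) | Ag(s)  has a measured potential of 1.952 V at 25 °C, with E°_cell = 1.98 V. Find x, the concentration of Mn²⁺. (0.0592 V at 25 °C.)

From the Nernst equation, log Q = n(E° − E)/0.0592 = 2(1.98 − 1.952)/0.0592 = 0.946, so Q = 8.83.
With Q = [Mn²⁺]/[Ag⁺]^2 and the known concentrations, [Mn²⁺] in the numerator gives [Mn²⁺] = 2.1 × 10^-4 M.

2.1 × 10^-4 M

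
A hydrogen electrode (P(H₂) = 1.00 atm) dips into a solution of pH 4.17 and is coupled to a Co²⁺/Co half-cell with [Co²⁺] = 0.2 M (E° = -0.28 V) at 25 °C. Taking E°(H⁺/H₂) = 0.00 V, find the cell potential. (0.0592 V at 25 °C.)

The hydrogen couple is the cathode, so E°_cell = 0.28 V; n = 2.
[H⁺] = 10^(−4.17) = 6.8 × 10^-5 M, and Q = [Co²⁺]·P(H₂) / [H⁺]^2 = 4.38 × 10^7.
E = E° − (0.0592/2) log Q = 0.28 − (0.0592/2)(7.641) = 0.054 V.

0.054 V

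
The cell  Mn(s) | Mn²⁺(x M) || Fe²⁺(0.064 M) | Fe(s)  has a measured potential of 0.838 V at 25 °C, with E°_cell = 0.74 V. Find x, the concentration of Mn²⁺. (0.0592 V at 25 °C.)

3.1 × 10^-5 M

From the Nernst equation, log Q = n(E° − E)/0.0592 = 2(0.74 − 0.838)/0.0592 = -3.311, so Q = 4.89 × 10^-4.
With Q = [Mn²⁺]/[Fe²⁺] and the known concentrations, [Mn²⁺] in the numerator gives [Mn²⁺] = 3.1 × 10^-5 M.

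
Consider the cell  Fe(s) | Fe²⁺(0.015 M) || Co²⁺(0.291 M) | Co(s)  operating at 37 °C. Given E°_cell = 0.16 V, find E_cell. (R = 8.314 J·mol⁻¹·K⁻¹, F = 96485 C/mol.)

Balancing electrons gives n = 2; the reaction quotient is Q = [Fe²⁺]/[Co²⁺] = 0.0515.
E = E° − (RT/nF) ln Q = 0.16 − (8.314×310)/(2×96485) × (-2.965) = 0.160 + 0.040 = 0.200 V.

0.200 V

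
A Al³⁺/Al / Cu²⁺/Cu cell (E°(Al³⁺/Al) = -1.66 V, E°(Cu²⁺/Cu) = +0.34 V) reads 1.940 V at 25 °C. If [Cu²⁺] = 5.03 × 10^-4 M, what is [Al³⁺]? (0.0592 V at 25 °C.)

From the Nernst equation, log Q = n(E° − E)/0.0592 = 6(2.00 − 1.940)/0.0592 = 6.081, so Q = 1.21 × 10^6.
With Q = [Al³⁺]^2/[Cu²⁺]^3 and the known concentrations, [Al³⁺]^2 in the numerator gives [Al³⁺] = 0.012 M.

0.012 M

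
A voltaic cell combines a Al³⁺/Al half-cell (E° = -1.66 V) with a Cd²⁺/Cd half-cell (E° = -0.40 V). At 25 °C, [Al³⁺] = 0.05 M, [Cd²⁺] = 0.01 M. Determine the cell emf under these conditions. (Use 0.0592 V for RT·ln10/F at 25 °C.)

1.23 V

The Cd²⁺/Cd couple has the higher reduction potential and acts as the cathode, so E°_cell = -0.40 − (-1.66) = 1.26 V.
Balancing electrons gives n = 6; the reaction quotient is Q = [Al³⁺]^2/[Cd²⁺]^3 = 2500.
At 25 °C, E = E° − (0.0592/n) log Q = 1.26 − (0.0592/6)(3.398) = 1.260 − 0.034 = 1.226 V.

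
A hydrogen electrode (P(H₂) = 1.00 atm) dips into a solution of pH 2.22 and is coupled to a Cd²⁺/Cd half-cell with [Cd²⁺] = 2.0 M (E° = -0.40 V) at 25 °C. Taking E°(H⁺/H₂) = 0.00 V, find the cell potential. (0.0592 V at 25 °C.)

The hydrogen couple is the cathode, so E°_cell = 0.40 V; n = 2.
[H⁺] = 10^(−2.22) = 0.0060 M, and Q = [Cd²⁺]·P(H₂) / [H⁺]^2 = 5.51 × 10^4.
E = E° − (0.0592/2) log Q = 0.40 − (0.0592/2)(4.741) = 0.260 V.

0.26 V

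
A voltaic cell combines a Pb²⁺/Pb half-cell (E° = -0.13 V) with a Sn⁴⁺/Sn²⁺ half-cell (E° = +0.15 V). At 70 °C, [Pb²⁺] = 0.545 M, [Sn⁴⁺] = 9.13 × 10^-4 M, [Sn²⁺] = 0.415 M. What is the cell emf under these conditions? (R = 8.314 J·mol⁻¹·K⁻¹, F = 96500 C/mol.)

0.199 V

The Sn⁴⁺/Sn²⁺ couple has the higher reduction potential and acts as the cathode, so E°_cell = +0.15 − (-0.13) = 0.28 V.
Balancing electrons gives n = 2; the reaction quotient is Q = [Pb²⁺]·[Sn²⁺]/[Sn⁴⁺] = 248.
E = E° − (RT/nF) ln Q = 0.28 − (8.314×343)/(2×96500) × (5.512) = 0.280 − 0.081 = 0.199 V.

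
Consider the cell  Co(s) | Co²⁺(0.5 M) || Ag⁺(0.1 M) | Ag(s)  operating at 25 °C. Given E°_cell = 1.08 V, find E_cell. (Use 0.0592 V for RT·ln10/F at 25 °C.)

1.03 V

Balancing electrons gives n = 2; the reaction quotient is Q = [Co²⁺]/[Ag⁺]^2 = 50.0.
At 25 °C, E = E° − (0.0592/n) log Q = 1.08 − (0.0592/2)(1.699) = 1.080 − 0.050 = 1.030 V.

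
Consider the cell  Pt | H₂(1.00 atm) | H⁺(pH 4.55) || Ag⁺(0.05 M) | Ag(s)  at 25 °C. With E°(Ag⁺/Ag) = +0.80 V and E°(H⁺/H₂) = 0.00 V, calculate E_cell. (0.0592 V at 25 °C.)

The Ag⁺/Ag couple is the cathode, so E°_cell = 0.80 V; n = 2.
[H⁺] = 10^(−4.55) = 2.8 × 10^-5 M, and Q = [H⁺]^2 / ([Ag⁺]^2·P(H₂)) = 3.18 × 10^-7.
E = E° − (0.0592/2) log Q = 0.80 − (0.0592/2)(-6.498) = 0.992 V.

0.99 V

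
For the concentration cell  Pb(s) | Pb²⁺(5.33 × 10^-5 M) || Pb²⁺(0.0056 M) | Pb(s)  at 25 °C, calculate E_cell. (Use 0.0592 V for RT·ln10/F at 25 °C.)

Both half-cells are Pb²⁺/Pb, so E°_cell = 0. The concentrated side is the cathode; the cell reaction moves Pb²⁺ from high to low concentration with n = 2.
Q = [Pb²⁺]_dilute/[Pb²⁺]_conc = 5.33 × 10^-5/0.0056 = 0.00952.
E = 0 − (0.0592/2) log Q = −(0.0592/2)(-2.021) = 0.0598 V.

0.060 V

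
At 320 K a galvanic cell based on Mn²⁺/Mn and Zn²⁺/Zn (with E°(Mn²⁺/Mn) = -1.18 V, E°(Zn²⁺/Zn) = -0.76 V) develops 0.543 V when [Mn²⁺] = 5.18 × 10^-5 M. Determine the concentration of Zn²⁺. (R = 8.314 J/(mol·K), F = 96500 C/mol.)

From the Nernst equation, ln Q = nF(E° − E)/RT = 2×96500×(0.42 − 0.543)/(8.314×320) = -8.923, so Q = 1.33 × 10^-4.
With Q = [Mn²⁺]/[Zn²⁺] and the known concentrations, [Zn²⁺] in the denominator gives [Zn²⁺] = 0.39 M.

0.39 M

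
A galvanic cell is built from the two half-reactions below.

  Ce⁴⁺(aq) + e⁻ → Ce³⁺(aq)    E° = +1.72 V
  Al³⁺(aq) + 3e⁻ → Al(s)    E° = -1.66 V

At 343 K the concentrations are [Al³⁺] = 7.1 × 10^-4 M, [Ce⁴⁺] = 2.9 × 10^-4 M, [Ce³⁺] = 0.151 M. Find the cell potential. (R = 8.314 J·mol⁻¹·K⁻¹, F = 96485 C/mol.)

The Ce⁴⁺/Ce³⁺ couple has the higher reduction potential and acts as the cathode, so E°_cell = +1.72 − (-1.66) = 3.38 V.
Balancing electrons gives n = 3; the reaction quotient is Q = [Al³⁺]·[Ce³⁺]^3/[Ce⁴⁺]^3 = 1 × 10^5.
E = E° − (RT/nF) ln Q = 3.38 − (8.314×343)/(3×96485) × (11.515) = 3.380 − 0.113 = 3.267 V.

3.27 V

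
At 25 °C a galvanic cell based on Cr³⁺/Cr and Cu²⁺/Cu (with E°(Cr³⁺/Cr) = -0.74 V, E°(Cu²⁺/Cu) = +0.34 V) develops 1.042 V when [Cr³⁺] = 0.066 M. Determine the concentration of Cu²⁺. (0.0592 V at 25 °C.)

0.0085 M

From the Nernst equation, log Q = n(E° − E)/0.0592 = 6(1.08 − 1.042)/0.0592 = 3.851, so Q = 7100.
With Q = [Cr³⁺]^2/[Cu²⁺]^3 and the known concentrations, [Cu²⁺]^3 in the denominator gives [Cu²⁺] = 0.0085 M.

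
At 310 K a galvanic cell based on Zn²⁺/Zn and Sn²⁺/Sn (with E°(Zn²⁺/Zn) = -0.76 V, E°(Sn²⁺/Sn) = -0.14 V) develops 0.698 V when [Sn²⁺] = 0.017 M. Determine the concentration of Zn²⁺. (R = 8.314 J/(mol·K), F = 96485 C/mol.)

4.9 × 10^-5 M

From the Nernst equation, ln Q = nF(E° − E)/RT = 2×96485×(0.62 − 0.698)/(8.314×310) = -5.840, so Q = 0.00291.
With Q = [Zn²⁺]/[Sn²⁺] and the known concentrations, [Zn²⁺] in the numerator gives [Zn²⁺] = 4.9 × 10^-5 M.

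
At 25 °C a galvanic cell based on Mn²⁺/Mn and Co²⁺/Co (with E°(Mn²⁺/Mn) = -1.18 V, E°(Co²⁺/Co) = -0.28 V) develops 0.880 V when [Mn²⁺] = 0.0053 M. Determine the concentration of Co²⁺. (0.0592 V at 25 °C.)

0.0011 M

From the Nernst equation, log Q = n(E° − E)/0.0592 = 2(0.90 − 0.880)/0.0592 = 0.676, so Q = 4.74.
With Q = [Mn²⁺]/[Co²⁺] and the known concentrations, [Co²⁺] in the denominator gives [Co²⁺] = 0.0011 M.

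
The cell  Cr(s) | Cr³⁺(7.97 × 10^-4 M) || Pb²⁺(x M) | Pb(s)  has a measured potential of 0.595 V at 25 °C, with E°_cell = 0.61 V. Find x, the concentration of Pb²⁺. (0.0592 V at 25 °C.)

0.0027 M

From the Nernst equation, log Q = n(E° − E)/0.0592 = 6(0.61 − 0.595)/0.0592 = 1.520, so Q = 33.1.
With Q = [Cr³⁺]^2/[Pb²⁺]^3 and the known concentrations, [Pb²⁺]^3 in the denominator gives [Pb²⁺] = 0.0027 M.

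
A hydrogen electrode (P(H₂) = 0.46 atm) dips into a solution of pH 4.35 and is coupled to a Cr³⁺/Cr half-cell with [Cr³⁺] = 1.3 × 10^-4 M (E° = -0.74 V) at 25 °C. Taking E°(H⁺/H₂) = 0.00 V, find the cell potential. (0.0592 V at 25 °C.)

The hydrogen couple is the cathode, so E°_cell = 0.74 V; n = 6.
[H⁺] = 10^(−4.35) = 4.5 × 10^-5 M, and Q = [Cr³⁺]^2·P(H₂)^3 / [H⁺]^6 = 2.07 × 10^17.
E = E° − (0.0592/6) log Q = 0.74 − (0.0592/6)(17.316) = 0.569 V.

0.57 V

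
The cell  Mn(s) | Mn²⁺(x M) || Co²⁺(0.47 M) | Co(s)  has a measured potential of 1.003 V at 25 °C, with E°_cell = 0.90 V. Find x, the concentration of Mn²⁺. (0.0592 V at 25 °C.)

From the Nernst equation, log Q = n(E° − E)/0.0592 = 2(0.90 − 1.003)/0.0592 = -3.480, so Q = 3.31 × 10^-4.
With Q = [Mn²⁺]/[Co²⁺] and the known concentrations, [Mn²⁺] in the numerator gives [Mn²⁺] = 1.6 × 10^-4 M.

1.6 × 10^-4 M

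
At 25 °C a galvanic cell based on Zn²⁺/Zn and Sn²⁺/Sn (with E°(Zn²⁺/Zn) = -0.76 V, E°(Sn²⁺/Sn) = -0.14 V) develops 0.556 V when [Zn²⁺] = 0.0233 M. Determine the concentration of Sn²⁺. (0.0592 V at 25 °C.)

1.6 × 10^-4 M

From the Nernst equation, log Q = n(E° − E)/0.0592 = 2(0.62 − 0.556)/0.0592 = 2.162, so Q = 145.
With Q = [Zn²⁺]/[Sn²⁺] and the known concentrations, [Sn²⁺] in the denominator gives [Sn²⁺] = 1.6 × 10^-4 M.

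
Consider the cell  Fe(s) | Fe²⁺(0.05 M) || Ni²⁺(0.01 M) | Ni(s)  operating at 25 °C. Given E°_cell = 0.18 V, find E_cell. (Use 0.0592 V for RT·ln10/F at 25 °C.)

Balancing electrons gives n = 2; the reaction quotient is Q = [Fe²⁺]/[Ni²⁺] = 5.00.
At 25 °C, E = E° − (0.0592/n) log Q = 0.18 − (0.0592/2)(0.699) = 0.180 − 0.021 = 0.159 V.

0.159 V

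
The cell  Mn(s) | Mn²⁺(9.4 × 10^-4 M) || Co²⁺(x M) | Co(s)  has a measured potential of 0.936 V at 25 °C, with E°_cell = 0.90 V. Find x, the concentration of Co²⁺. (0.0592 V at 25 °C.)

From the Nernst equation, log Q = n(E° − E)/0.0592 = 2(0.90 − 0.936)/0.0592 = -1.216, so Q = 0.0608.
With Q = [Mn²⁺]/[Co²⁺] and the known concentrations, [Co²⁺] in the denominator gives [Co²⁺] = 0.015 M.

0.015 M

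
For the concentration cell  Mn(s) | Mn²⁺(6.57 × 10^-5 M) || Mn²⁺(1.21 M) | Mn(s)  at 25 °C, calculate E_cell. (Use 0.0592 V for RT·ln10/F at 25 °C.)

Both half-cells are Mn²⁺/Mn, so E°_cell = 0. The concentrated side is the cathode; the cell reaction moves Mn²⁺ from high to low concentration with n = 2.
Q = [Mn²⁺]_dilute/[Mn²⁺]_conc = 6.57 × 10^-5/1.21 = 5.43 × 10^-5.
E = 0 − (0.0592/2) log Q = −(0.0592/2)(-4.265) = 0.1262 V.

0.13 V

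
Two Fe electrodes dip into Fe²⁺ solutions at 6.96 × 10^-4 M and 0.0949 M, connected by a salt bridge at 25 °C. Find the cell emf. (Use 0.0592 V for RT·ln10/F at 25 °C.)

0.063 V

Both half-cells are Fe²⁺/Fe, so E°_cell = 0. The concentrated side is the cathode; the cell reaction moves Fe²⁺ from high to low concentration with n = 2.
Q = [Fe²⁺]_dilute/[Fe²⁺]_conc = 6.96 × 10^-4/0.0949 = 0.00733.
E = 0 − (0.0592/2) log Q = −(0.0592/2)(-2.135) = 0.0632 V.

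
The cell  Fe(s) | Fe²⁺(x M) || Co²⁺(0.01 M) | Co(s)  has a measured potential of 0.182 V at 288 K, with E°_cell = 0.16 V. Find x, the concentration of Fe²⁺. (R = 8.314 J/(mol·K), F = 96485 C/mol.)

From the Nernst equation, ln Q = nF(E° − E)/RT = 2×96485×(0.16 − 0.182)/(8.314×288) = -1.773, so Q = 0.170.
With Q = [Fe²⁺]/[Co²⁺] and the known concentrations, [Fe²⁺] in the numerator gives [Fe²⁺] = 0.0017 M.

0.0017 M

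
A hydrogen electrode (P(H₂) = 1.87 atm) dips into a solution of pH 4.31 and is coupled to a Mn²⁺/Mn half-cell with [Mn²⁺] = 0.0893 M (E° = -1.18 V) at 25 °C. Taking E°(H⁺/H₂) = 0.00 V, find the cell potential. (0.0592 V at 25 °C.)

0.95 V

The hydrogen couple is the cathode, so E°_cell = 1.18 V; n = 2.
[H⁺] = 10^(−4.31) = 4.9 × 10^-5 M, and Q = [Mn²⁺]·P(H₂) / [H⁺]^2 = 6.96 × 10^7.
E = E° − (0.0592/2) log Q = 1.18 − (0.0592/2)(7.843) = 0.948 V.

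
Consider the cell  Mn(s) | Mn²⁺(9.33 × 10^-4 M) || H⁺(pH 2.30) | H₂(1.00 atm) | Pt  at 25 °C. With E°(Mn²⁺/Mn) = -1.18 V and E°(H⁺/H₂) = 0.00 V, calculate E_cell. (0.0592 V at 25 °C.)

1.13 V

The hydrogen couple is the cathode, so E°_cell = 1.18 V; n = 2.
[H⁺] = 10^(−2.30) = 0.0050 M, and Q = [Mn²⁺]·P(H₂) / [H⁺]^2 = 37.1.
E = E° − (0.0592/2) log Q = 1.18 − (0.0592/2)(1.570) = 1.134 V.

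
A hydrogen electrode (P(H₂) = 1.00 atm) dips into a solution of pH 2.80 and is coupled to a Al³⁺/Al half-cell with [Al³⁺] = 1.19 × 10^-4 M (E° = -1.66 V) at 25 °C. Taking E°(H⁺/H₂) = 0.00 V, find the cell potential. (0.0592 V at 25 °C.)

1.57 V

The hydrogen couple is the cathode, so E°_cell = 1.66 V; n = 6.
[H⁺] = 10^(−2.80) = 0.0016 M, and Q = [Al³⁺]^2·P(H₂)^3 / [H⁺]^6 = 8.93 × 10^8.
E = E° − (0.0592/6) log Q = 1.66 − (0.0592/6)(8.951) = 1.572 V.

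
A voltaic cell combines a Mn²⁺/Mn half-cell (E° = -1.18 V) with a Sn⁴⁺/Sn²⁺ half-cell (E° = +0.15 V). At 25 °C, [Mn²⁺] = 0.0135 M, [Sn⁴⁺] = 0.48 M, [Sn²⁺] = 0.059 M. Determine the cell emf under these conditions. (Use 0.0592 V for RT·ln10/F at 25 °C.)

The Sn⁴⁺/Sn²⁺ couple has the higher reduction potential and acts as the cathode, so E°_cell = +0.15 − (-1.18) = 1.33 V.
Balancing electrons gives n = 2; the reaction quotient is Q = [Mn²⁺]·[Sn²⁺]/[Sn⁴⁺] = 0.00166.
At 25 °C, E = E° − (0.0592/n) log Q = 1.33 − (0.0592/2)(-2.780) = 1.330 + 0.082 = 1.412 V.

1.41 V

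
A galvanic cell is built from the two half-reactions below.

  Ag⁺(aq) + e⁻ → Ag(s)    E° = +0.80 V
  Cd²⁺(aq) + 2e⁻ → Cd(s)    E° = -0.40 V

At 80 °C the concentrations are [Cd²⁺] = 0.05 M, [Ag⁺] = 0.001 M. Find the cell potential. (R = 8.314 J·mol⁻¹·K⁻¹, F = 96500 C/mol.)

1.04 V

The Ag⁺/Ag couple has the higher reduction potential and acts as the cathode, so E°_cell = +0.80 − (-0.40) = 1.20 V.
Balancing electrons gives n = 2; the reaction quotient is Q = [Cd²⁺]/[Ag⁺]^2 = 5 × 10^4.
E = E° − (RT/nF) ln Q = 1.20 − (8.314×353)/(2×96500) × (10.820) = 1.200 − 0.165 = 1.035 V.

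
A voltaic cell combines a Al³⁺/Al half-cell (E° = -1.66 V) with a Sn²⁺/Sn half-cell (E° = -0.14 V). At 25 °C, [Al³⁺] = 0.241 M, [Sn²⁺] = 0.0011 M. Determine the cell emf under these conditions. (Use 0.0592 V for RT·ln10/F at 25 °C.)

The Sn²⁺/Sn couple has the higher reduction potential and acts as the cathode, so E°_cell = -0.14 − (-1.66) = 1.52 V.
Balancing electrons gives n = 6; the reaction quotient is Q = [Al³⁺]^2/[Sn²⁺]^3 = 4.36 × 10^7.
At 25 °C, E = E° − (0.0592/n) log Q = 1.52 − (0.0592/6)(7.640) = 1.520 − 0.075 = 1.445 V.

1.44 V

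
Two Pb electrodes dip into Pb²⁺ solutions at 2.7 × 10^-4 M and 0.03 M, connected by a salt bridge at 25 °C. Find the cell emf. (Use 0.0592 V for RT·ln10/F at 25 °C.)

Both half-cells are Pb²⁺/Pb, so E°_cell = 0. The concentrated side is the cathode; the cell reaction moves Pb²⁺ from high to low concentration with n = 2.
Q = [Pb²⁺]_dilute/[Pb²⁺]_conc = 2.7 × 10^-4/0.03 = 0.00900.
E = 0 − (0.0592/2) log Q = −(0.0592/2)(-2.046) = 0.0606 V.

0.061 V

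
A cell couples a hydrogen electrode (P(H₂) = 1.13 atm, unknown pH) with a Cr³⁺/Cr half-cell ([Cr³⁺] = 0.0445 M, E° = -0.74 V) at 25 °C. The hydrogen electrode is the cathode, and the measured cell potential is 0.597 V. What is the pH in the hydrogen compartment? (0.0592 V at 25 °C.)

pH = 2.84

E°_cell = 0.74 V and n = 6.
log Q = n(E° − E)/0.0592 = 6×(0.74 − 0.597)/0.0592 = 14.493.
With Q = [Cr³⁺]^2·P(H₂)^3 / [H⁺]^6, solving for [H⁺] gives log[H⁺] = -2.840, so pH = 2.84.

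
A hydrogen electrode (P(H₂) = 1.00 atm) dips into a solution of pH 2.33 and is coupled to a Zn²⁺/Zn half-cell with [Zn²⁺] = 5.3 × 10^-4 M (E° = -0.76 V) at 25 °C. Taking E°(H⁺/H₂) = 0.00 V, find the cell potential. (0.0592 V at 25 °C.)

The hydrogen couple is the cathode, so E°_cell = 0.76 V; n = 2.
[H⁺] = 10^(−2.33) = 0.0047 M, and Q = [Zn²⁺]·P(H₂) / [H⁺]^2 = 24.2.
E = E° − (0.0592/2) log Q = 0.76 − (0.0592/2)(1.384) = 0.719 V.

0.72 V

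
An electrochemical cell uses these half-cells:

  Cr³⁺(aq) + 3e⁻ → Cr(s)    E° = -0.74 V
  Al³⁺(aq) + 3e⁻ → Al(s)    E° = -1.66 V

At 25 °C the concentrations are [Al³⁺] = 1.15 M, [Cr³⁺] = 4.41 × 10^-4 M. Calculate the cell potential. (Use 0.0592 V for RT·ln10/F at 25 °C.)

0.853 V

The Cr³⁺/Cr couple has the higher reduction potential and acts as the cathode, so E°_cell = -0.74 − (-1.66) = 0.92 V.
Balancing electrons gives n = 3; the reaction quotient is Q = [Al³⁺]/[Cr³⁺] = 2610.
At 25 °C, E = E° − (0.0592/n) log Q = 0.92 − (0.0592/3)(3.416) = 0.920 − 0.067 = 0.853 V.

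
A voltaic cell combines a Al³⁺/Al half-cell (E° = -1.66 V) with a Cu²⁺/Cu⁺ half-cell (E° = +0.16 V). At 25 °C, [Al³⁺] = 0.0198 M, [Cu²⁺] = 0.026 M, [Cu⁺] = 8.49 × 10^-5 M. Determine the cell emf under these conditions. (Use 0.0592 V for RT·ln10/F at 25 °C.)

2.00 V

The Cu²⁺/Cu⁺ couple has the higher reduction potential and acts as the cathode, so E°_cell = +0.16 − (-1.66) = 1.82 V.
Balancing electrons gives n = 3; the reaction quotient is Q = [Al³⁺]·[Cu⁺]^3/[Cu²⁺]^3 = 6.89 × 10^-10.
At 25 °C, E = E° − (0.0592/n) log Q = 1.82 − (0.0592/3)(-9.162) = 1.820 + 0.181 = 2.001 V.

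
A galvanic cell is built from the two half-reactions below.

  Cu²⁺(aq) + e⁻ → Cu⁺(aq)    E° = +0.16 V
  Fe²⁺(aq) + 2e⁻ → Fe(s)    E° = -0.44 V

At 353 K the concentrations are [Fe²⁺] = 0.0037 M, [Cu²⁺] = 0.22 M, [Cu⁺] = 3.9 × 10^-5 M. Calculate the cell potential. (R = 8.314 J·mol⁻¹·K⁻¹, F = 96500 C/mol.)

0.948 V

The Cu²⁺/Cu⁺ couple has the higher reduction potential and acts as the cathode, so E°_cell = +0.16 − (-0.44) = 0.60 V.
Balancing electrons gives n = 2; the reaction quotient is Q = [Fe²⁺]·[Cu⁺]^2/[Cu²⁺]^2 = 1.16 × 10^-10.
E = E° − (RT/nF) ln Q = 0.60 − (8.314×353)/(2×96500) × (-22.875) = 0.600 + 0.348 = 0.948 V.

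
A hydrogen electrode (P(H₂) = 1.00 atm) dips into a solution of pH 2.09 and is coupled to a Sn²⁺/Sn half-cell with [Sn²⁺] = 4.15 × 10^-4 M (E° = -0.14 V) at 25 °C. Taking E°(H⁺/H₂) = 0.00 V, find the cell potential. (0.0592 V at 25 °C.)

0.12 V

The hydrogen couple is the cathode, so E°_cell = 0.14 V; n = 2.
[H⁺] = 10^(−2.09) = 0.0081 M, and Q = [Sn²⁺]·P(H₂) / [H⁺]^2 = 6.28.
E = E° − (0.0592/2) log Q = 0.14 − (0.0592/2)(0.798) = 0.116 V.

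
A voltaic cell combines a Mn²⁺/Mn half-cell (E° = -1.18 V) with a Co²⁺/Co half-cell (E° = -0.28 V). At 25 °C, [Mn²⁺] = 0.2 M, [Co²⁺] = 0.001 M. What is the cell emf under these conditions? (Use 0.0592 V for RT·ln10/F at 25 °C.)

The Co²⁺/Co couple has the higher reduction potential and acts as the cathode, so E°_cell = -0.28 − (-1.18) = 0.90 V.
Balancing electrons gives n = 2; the reaction quotient is Q = [Mn²⁺]/[Co²⁺] = 200.
At 25 °C, E = E° − (0.0592/n) log Q = 0.90 − (0.0592/2)(2.301) = 0.900 − 0.068 = 0.832 V.

0.832 V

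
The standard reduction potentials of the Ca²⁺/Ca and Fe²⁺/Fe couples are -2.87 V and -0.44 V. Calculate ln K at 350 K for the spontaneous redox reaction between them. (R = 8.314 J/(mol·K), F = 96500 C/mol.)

ln K = 161.2

E°_cell = -0.44 − (-2.87) = 2.43 V, with n = 2 electrons transferred.
At equilibrium E = 0, so the Nernst equation gives ln K = nFE°/RT = (2)(96500)(2.43)/((8.314)(350)) = 161.17.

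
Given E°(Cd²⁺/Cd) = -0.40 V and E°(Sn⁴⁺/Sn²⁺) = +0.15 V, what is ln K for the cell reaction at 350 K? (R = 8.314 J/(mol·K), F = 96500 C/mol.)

E°_cell = +0.15 − (-0.40) = 0.55 V, with n = 2 electrons transferred.
At equilibrium E = 0, so the Nernst equation gives ln K = nFE°/RT = (2)(96500)(0.55)/((8.314)(350)) = 36.48.

ln K = 36.5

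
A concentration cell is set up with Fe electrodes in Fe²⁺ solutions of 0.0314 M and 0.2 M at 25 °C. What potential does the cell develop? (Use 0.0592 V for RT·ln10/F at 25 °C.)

0.024 V

Both half-cells are Fe²⁺/Fe, so E°_cell = 0. The concentrated side is the cathode; the cell reaction moves Fe²⁺ from high to low concentration with n = 2.
Q = [Fe²⁺]_dilute/[Fe²⁺]_conc = 0.0314/0.2 = 0.157.
E = 0 − (0.0592/2) log Q = −(0.0592/2)(-0.804) = 0.0238 V.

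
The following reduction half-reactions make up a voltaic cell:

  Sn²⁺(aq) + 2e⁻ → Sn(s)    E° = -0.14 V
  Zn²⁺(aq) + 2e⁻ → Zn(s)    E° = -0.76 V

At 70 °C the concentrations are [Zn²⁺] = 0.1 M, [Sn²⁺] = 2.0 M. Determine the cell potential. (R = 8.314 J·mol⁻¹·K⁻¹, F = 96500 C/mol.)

The Sn²⁺/Sn couple has the higher reduction potential and acts as the cathode, so E°_cell = -0.14 − (-0.76) = 0.62 V.
Balancing electrons gives n = 2; the reaction quotient is Q = [Zn²⁺]/[Sn²⁺] = 0.0500.
E = E° − (RT/nF) ln Q = 0.62 − (8.314×343)/(2×96500) × (-2.996) = 0.620 + 0.044 = 0.664 V.

0.664 V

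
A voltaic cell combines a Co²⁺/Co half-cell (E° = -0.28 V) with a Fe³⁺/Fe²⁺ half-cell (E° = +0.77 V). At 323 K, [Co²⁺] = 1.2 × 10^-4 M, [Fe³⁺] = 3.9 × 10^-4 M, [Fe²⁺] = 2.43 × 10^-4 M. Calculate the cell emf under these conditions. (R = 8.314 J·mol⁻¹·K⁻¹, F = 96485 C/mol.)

1.19 V

The Fe³⁺/Fe²⁺ couple has the higher reduction potential and acts as the cathode, so E°_cell = +0.77 − (-0.28) = 1.05 V.
Balancing electrons gives n = 2; the reaction quotient is Q = [Co²⁺]·[Fe²⁺]^2/[Fe³⁺]^2 = 4.66 × 10^-5.
E = E° − (RT/nF) ln Q = 1.05 − (8.314×323)/(2×96485) × (-9.974) = 1.050 + 0.139 = 1.189 V.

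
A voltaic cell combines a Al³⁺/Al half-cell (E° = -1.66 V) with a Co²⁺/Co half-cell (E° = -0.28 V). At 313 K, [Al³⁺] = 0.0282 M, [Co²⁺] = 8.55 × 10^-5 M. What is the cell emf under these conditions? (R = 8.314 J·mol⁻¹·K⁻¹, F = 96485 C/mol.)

1.29 V

The Co²⁺/Co couple has the higher reduction potential and acts as the cathode, so E°_cell = -0.28 − (-1.66) = 1.38 V.
Balancing electrons gives n = 6; the reaction quotient is Q = [Al³⁺]^2/[Co²⁺]^3 = 1.27 × 10^9.
E = E° − (RT/nF) ln Q = 1.38 − (8.314×313)/(6×96485) × (20.964) = 1.380 − 0.094 = 1.286 V.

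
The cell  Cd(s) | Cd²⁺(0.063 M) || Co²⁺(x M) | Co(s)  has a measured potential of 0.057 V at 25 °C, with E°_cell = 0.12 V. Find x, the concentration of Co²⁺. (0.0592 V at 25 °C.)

4.7 × 10^-4 M

From the Nernst equation, log Q = n(E° − E)/0.0592 = 2(0.12 − 0.057)/0.0592 = 2.128, so Q = 134.
With Q = [Cd²⁺]/[Co²⁺] and the known concentrations, [Co²⁺] in the denominator gives [Co²⁺] = 4.7 × 10^-4 M.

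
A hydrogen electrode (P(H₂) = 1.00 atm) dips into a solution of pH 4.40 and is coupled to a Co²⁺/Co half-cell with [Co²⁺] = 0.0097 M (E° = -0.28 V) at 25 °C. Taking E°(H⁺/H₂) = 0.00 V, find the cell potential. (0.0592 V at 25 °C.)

The hydrogen couple is the cathode, so E°_cell = 0.28 V; n = 2.
[H⁺] = 10^(−4.40) = 4 × 10^-5 M, and Q = [Co²⁺]·P(H₂) / [H⁺]^2 = 6.12 × 10^6.
E = E° − (0.0592/2) log Q = 0.28 − (0.0592/2)(6.787) = 0.079 V.

0.079 V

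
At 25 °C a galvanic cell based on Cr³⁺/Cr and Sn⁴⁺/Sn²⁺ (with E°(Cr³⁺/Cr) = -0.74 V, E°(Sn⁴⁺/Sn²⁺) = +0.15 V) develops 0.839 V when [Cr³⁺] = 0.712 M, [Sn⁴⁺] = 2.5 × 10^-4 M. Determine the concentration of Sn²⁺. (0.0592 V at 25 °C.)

0.017 M

From the Nernst equation, log Q = n(E° − E)/0.0592 = 6(0.89 − 0.839)/0.0592 = 5.169, so Q = 1.48 × 10^5.
With Q = [Cr³⁺]^2·[Sn²⁺]^3/[Sn⁴⁺]^3 and the known concentrations, [Sn²⁺]^3 in the numerator gives [Sn²⁺] = 0.017 M.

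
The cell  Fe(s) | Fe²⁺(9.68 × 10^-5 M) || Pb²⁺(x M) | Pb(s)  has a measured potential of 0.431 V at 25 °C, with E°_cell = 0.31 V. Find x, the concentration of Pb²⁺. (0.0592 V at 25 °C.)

From the Nernst equation, log Q = n(E° − E)/0.0592 = 2(0.31 − 0.431)/0.0592 = -4.088, so Q = 8.17 × 10^-5.
With Q = [Fe²⁺]/[Pb²⁺] and the known concentrations, [Pb²⁺] in the denominator gives [Pb²⁺] = 1.2 M.

1.2 M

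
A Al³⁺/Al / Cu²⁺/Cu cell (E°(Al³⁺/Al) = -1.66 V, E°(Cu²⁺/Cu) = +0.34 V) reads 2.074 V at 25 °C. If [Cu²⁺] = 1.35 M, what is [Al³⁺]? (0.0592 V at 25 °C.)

2.8 × 10^-4 M

From the Nernst equation, log Q = n(E° − E)/0.0592 = 6(2.00 − 2.074)/0.0592 = -7.500, so Q = 3.16 × 10^-8.
With Q = [Al³⁺]^2/[Cu²⁺]^3 and the known concentrations, [Al³⁺]^2 in the numerator gives [Al³⁺] = 2.8 × 10^-4 M.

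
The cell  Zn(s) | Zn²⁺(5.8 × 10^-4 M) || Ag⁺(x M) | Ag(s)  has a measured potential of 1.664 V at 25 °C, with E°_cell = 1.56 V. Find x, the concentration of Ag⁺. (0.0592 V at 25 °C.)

From the Nernst equation, log Q = n(E° − E)/0.0592 = 2(1.56 − 1.664)/0.0592 = -3.514, so Q = 3.07 × 10^-4.
With Q = [Zn²⁺]/[Ag⁺]^2 and the known concentrations, [Ag⁺]^2 in the denominator gives [Ag⁺] = 1.4 M.

1.4 M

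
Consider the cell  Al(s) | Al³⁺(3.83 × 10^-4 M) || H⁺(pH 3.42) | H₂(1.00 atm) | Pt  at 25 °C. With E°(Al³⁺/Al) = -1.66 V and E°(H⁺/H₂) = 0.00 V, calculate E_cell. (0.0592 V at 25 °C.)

The hydrogen couple is the cathode, so E°_cell = 1.66 V; n = 6.
[H⁺] = 10^(−3.42) = 3.8 × 10^-4 M, and Q = [Al³⁺]^2·P(H₂)^3 / [H⁺]^6 = 4.86 × 10^13.
E = E° − (0.0592/6) log Q = 1.66 − (0.0592/6)(13.686) = 1.525 V.

1.52 V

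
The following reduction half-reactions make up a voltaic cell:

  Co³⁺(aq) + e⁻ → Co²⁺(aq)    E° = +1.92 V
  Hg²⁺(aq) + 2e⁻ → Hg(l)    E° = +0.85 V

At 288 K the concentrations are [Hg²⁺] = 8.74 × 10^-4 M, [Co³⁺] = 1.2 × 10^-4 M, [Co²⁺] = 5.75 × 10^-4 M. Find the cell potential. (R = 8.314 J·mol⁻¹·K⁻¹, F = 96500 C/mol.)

1.12 V

The Co³⁺/Co²⁺ couple has the higher reduction potential and acts as the cathode, so E°_cell = +1.92 − (+0.85) = 1.07 V.
Balancing electrons gives n = 2; the reaction quotient is Q = [Hg²⁺]·[Co²⁺]^2/[Co³⁺]^2 = 0.0201.
E = E° − (RT/nF) ln Q = 1.07 − (8.314×288)/(2×96500) × (-3.909) = 1.070 + 0.048 = 1.118 V.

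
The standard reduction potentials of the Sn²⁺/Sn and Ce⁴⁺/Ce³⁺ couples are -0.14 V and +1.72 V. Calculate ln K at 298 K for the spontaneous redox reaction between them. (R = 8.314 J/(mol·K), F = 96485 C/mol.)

ln K = 144.9

E°_cell = +1.72 − (-0.14) = 1.86 V, with n = 2 electrons transferred.
At equilibrium E = 0, so the Nernst equation gives ln K = nFE°/RT = (2)(96485)(1.86)/((8.314)(298)) = 144.87.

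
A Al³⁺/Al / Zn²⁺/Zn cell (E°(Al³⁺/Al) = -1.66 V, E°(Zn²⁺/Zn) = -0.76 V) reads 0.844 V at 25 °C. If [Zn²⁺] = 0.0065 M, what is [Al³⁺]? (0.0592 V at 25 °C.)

From the Nernst equation, log Q = n(E° − E)/0.0592 = 6(0.90 − 0.844)/0.0592 = 5.676, so Q = 4.74 × 10^5.
With Q = [Al³⁺]^2/[Zn²⁺]^3 and the known concentrations, [Al³⁺]^2 in the numerator gives [Al³⁺] = 0.36 M.

0.36 M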